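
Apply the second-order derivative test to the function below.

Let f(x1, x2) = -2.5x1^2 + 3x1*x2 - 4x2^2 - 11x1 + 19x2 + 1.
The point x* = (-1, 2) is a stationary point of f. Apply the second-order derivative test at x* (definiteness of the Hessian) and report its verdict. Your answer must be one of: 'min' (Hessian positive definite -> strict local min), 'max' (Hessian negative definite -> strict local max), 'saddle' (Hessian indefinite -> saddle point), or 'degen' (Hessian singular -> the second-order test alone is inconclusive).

Compute the Hessian H = grad^2 f:
  H = [[-5, 3], [3, -8]]
Verify stationarity: grad f(x*) = H x* + g = (0, 0).
Eigenvalues of H: -9.8541, -3.1459.
Both eigenvalues < 0, so H is negative definite -> x* is a strict local max.

max


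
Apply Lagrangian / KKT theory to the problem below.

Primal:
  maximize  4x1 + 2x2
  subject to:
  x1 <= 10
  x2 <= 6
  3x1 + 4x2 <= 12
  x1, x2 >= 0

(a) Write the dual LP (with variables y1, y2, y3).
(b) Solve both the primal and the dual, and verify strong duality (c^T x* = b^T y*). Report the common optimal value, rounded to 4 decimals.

The standard primal-dual pair for 'max c^T x s.t. A x <= b, x >= 0' is:
  Dual:  min b^T y  s.t.  A^T y >= c,  y >= 0.

So the dual LP is:
  minimize  10y1 + 6y2 + 12y3
  subject to:
    y1 + 3y3 >= 4
    y2 + 4y3 >= 2
    y1, y2, y3 >= 0

Solving the primal: x* = (4, 0).
  primal value c^T x* = 16.
Solving the dual: y* = (0, 0, 1.3333).
  dual value b^T y* = 16.
Strong duality: c^T x* = b^T y*. Confirmed.

16


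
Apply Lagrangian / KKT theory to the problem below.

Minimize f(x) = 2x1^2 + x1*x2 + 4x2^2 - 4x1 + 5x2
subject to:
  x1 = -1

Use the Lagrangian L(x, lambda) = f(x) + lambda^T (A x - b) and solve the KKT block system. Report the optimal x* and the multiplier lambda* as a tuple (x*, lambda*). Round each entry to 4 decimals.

Form the Lagrangian:
  L(x, lambda) = (1/2) x^T Q x + c^T x + lambda^T (A x - b)
Stationarity (grad_x L = 0): Q x + c + A^T lambda = 0.
Primal feasibility: A x = b.

This gives the KKT block system:
  [ Q   A^T ] [ x     ]   [-c ]
  [ A    0  ] [ lambda ] = [ b ]

Solving the linear system:
  x*      = (-1, -0.5)
  lambda* = (8.5)
  f(x*)   = 5

x* = (-1, -0.5), lambda* = (8.5)


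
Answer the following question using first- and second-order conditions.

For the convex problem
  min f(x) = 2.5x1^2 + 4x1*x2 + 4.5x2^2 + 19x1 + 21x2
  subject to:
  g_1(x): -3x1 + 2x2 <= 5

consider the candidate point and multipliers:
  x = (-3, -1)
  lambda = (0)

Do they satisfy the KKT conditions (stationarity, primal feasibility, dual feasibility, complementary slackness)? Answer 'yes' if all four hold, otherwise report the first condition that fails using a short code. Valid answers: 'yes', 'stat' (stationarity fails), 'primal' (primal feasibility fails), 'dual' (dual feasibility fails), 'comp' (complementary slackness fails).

Gradient of f: grad f(x) = Q x + c = (0, 0)
Constraint values g_i(x) = a_i^T x - b_i:
  g_1((-3, -1)) = 2
Stationarity residual: grad f(x) + sum_i lambda_i a_i = (0, 0)
  -> stationarity OK
Primal feasibility (all g_i <= 0): FAILS
Dual feasibility (all lambda_i >= 0): OK
Complementary slackness (lambda_i * g_i(x) = 0 for all i): OK

Verdict: the first failing condition is primal_feasibility -> primal.

primal


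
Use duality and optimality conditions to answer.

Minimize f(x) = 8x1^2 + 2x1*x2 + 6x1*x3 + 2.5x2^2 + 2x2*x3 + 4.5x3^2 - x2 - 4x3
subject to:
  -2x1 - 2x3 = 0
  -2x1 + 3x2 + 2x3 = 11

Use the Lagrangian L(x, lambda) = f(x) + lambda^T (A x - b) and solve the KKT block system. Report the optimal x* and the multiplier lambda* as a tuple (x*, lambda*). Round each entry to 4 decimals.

Form the Lagrangian:
  L(x, lambda) = (1/2) x^T Q x + c^T x + lambda^T (A x - b)
Stationarity (grad_x L = 0): Q x + c + A^T lambda = 0.
Primal feasibility: A x = b.

This gives the KKT block system:
  [ Q   A^T ] [ x     ]   [-c ]
  [ A    0  ] [ lambda ] = [ b ]

Solving the linear system:
  x*      = (-1.2386, 2.0152, 1.2386)
  lambda* = (-1.1523, -3.0254)
  f(x*)   = 13.1548

x* = (-1.2386, 2.0152, 1.2386), lambda* = (-1.1523, -3.0254)


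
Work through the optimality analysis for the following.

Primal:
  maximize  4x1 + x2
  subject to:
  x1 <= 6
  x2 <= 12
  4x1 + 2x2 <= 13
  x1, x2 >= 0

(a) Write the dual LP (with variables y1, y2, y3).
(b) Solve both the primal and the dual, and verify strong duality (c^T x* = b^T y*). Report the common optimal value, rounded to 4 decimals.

The standard primal-dual pair for 'max c^T x s.t. A x <= b, x >= 0' is:
  Dual:  min b^T y  s.t.  A^T y >= c,  y >= 0.

So the dual LP is:
  minimize  6y1 + 12y2 + 13y3
  subject to:
    y1 + 4y3 >= 4
    y2 + 2y3 >= 1
    y1, y2, y3 >= 0

Solving the primal: x* = (3.25, 0).
  primal value c^T x* = 13.
Solving the dual: y* = (0, 0, 1).
  dual value b^T y* = 13.
Strong duality: c^T x* = b^T y*. Confirmed.

13


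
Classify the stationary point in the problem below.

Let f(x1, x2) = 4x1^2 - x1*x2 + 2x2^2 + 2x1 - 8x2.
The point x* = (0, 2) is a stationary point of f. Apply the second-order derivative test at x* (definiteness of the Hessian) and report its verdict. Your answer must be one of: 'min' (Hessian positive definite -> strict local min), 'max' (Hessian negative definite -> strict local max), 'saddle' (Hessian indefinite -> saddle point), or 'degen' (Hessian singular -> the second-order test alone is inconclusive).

Compute the Hessian H = grad^2 f:
  H = [[8, -1], [-1, 4]]
Verify stationarity: grad f(x*) = H x* + g = (0, 0).
Eigenvalues of H: 3.7639, 8.2361.
Both eigenvalues > 0, so H is positive definite -> x* is a strict local min.

min


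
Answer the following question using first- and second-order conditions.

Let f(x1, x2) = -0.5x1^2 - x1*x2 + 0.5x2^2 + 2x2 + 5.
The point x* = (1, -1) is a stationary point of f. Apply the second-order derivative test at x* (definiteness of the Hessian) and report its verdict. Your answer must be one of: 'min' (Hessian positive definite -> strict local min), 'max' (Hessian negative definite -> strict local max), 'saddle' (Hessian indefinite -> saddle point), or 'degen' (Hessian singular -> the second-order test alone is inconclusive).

Compute the Hessian H = grad^2 f:
  H = [[-1, -1], [-1, 1]]
Verify stationarity: grad f(x*) = H x* + g = (0, 0).
Eigenvalues of H: -1.4142, 1.4142.
Eigenvalues have mixed signs, so H is indefinite -> x* is a saddle point.

saddle


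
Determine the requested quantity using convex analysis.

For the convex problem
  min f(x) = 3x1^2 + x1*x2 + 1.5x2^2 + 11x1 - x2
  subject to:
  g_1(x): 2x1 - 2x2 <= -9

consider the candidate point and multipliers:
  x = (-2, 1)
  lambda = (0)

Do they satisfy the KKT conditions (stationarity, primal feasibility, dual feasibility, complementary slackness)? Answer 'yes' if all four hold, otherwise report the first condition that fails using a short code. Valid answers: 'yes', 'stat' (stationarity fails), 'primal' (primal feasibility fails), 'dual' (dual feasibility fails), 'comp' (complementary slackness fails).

Gradient of f: grad f(x) = Q x + c = (0, 0)
Constraint values g_i(x) = a_i^T x - b_i:
  g_1((-2, 1)) = 3
Stationarity residual: grad f(x) + sum_i lambda_i a_i = (0, 0)
  -> stationarity OK
Primal feasibility (all g_i <= 0): FAILS
Dual feasibility (all lambda_i >= 0): OK
Complementary slackness (lambda_i * g_i(x) = 0 for all i): OK

Verdict: the first failing condition is primal_feasibility -> primal.

primal


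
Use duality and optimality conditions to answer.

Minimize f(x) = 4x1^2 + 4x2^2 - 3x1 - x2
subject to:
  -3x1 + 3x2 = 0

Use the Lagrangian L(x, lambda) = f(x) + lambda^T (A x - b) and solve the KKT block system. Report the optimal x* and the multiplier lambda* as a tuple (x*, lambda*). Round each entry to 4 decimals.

Form the Lagrangian:
  L(x, lambda) = (1/2) x^T Q x + c^T x + lambda^T (A x - b)
Stationarity (grad_x L = 0): Q x + c + A^T lambda = 0.
Primal feasibility: A x = b.

This gives the KKT block system:
  [ Q   A^T ] [ x     ]   [-c ]
  [ A    0  ] [ lambda ] = [ b ]

Solving the linear system:
  x*      = (0.25, 0.25)
  lambda* = (-0.3333)
  f(x*)   = -0.5

x* = (0.25, 0.25), lambda* = (-0.3333)


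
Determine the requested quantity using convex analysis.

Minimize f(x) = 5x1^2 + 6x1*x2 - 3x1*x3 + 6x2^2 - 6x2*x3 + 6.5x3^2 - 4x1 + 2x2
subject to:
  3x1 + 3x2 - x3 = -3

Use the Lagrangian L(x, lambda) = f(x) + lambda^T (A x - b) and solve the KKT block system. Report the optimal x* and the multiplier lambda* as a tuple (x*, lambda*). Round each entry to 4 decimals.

Form the Lagrangian:
  L(x, lambda) = (1/2) x^T Q x + c^T x + lambda^T (A x - b)
Stationarity (grad_x L = 0): Q x + c + A^T lambda = 0.
Primal feasibility: A x = b.

This gives the KKT block system:
  [ Q   A^T ] [ x     ]   [-c ]
  [ A    0  ] [ lambda ] = [ b ]

Solving the linear system:
  x*      = (0.0261, -1.1129, -0.2606)
  lambda* = (3.2117)
  f(x*)   = 3.6526

x* = (0.0261, -1.1129, -0.2606), lambda* = (3.2117)


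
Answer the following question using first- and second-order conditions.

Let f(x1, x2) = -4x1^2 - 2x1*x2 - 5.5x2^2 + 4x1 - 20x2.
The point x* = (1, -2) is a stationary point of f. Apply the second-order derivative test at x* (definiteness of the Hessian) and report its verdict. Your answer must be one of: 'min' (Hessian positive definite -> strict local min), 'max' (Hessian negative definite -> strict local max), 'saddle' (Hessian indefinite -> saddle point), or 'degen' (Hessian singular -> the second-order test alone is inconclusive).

Compute the Hessian H = grad^2 f:
  H = [[-8, -2], [-2, -11]]
Verify stationarity: grad f(x*) = H x* + g = (0, 0).
Eigenvalues of H: -12, -7.
Both eigenvalues < 0, so H is negative definite -> x* is a strict local max.

max


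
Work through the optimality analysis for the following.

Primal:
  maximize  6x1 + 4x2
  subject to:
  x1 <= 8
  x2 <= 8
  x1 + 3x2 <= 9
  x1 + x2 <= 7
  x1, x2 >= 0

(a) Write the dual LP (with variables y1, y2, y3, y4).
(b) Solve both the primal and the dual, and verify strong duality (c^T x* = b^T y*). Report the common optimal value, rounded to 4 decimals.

The standard primal-dual pair for 'max c^T x s.t. A x <= b, x >= 0' is:
  Dual:  min b^T y  s.t.  A^T y >= c,  y >= 0.

So the dual LP is:
  minimize  8y1 + 8y2 + 9y3 + 7y4
  subject to:
    y1 + y3 + y4 >= 6
    y2 + 3y3 + y4 >= 4
    y1, y2, y3, y4 >= 0

Solving the primal: x* = (7, 0).
  primal value c^T x* = 42.
Solving the dual: y* = (0, 0, 0, 6).
  dual value b^T y* = 42.
Strong duality: c^T x* = b^T y*. Confirmed.

42


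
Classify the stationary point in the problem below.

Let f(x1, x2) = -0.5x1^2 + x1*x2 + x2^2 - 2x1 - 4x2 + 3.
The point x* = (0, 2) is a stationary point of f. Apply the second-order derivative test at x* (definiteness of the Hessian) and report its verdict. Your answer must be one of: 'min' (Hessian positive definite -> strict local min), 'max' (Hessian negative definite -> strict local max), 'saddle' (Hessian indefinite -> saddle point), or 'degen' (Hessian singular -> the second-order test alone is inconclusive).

Compute the Hessian H = grad^2 f:
  H = [[-1, 1], [1, 2]]
Verify stationarity: grad f(x*) = H x* + g = (0, 0).
Eigenvalues of H: -1.3028, 2.3028.
Eigenvalues have mixed signs, so H is indefinite -> x* is a saddle point.

saddle


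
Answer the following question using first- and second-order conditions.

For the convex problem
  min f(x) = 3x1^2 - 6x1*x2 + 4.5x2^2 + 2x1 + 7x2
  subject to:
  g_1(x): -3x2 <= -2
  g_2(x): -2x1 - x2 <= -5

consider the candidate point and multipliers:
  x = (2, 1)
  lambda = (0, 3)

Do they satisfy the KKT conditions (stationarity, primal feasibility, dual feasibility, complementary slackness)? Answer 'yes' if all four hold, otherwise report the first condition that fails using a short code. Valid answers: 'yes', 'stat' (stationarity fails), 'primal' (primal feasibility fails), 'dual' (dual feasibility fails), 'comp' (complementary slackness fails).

Gradient of f: grad f(x) = Q x + c = (8, 4)
Constraint values g_i(x) = a_i^T x - b_i:
  g_1((2, 1)) = -1
  g_2((2, 1)) = 0
Stationarity residual: grad f(x) + sum_i lambda_i a_i = (2, 1)
  -> stationarity FAILS
Primal feasibility (all g_i <= 0): OK
Dual feasibility (all lambda_i >= 0): OK
Complementary slackness (lambda_i * g_i(x) = 0 for all i): OK

Verdict: the first failing condition is stationarity -> stat.

stat


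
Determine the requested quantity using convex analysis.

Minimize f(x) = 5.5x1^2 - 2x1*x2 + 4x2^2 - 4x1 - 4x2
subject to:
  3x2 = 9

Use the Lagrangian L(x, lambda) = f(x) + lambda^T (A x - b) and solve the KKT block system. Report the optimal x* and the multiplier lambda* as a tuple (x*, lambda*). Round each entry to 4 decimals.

Form the Lagrangian:
  L(x, lambda) = (1/2) x^T Q x + c^T x + lambda^T (A x - b)
Stationarity (grad_x L = 0): Q x + c + A^T lambda = 0.
Primal feasibility: A x = b.

This gives the KKT block system:
  [ Q   A^T ] [ x     ]   [-c ]
  [ A    0  ] [ lambda ] = [ b ]

Solving the linear system:
  x*      = (0.9091, 3)
  lambda* = (-6.0606)
  f(x*)   = 19.4545

x* = (0.9091, 3), lambda* = (-6.0606)


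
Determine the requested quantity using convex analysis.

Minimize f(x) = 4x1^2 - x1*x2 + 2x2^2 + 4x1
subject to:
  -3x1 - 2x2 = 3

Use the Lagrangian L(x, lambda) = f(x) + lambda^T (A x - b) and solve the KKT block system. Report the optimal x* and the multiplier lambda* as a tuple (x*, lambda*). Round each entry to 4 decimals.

Form the Lagrangian:
  L(x, lambda) = (1/2) x^T Q x + c^T x + lambda^T (A x - b)
Stationarity (grad_x L = 0): Q x + c + A^T lambda = 0.
Primal feasibility: A x = b.

This gives the KKT block system:
  [ Q   A^T ] [ x     ]   [-c ]
  [ A    0  ] [ lambda ] = [ b ]

Solving the linear system:
  x*      = (-0.725, -0.4125)
  lambda* = (-0.4625)
  f(x*)   = -0.7563

x* = (-0.725, -0.4125), lambda* = (-0.4625)


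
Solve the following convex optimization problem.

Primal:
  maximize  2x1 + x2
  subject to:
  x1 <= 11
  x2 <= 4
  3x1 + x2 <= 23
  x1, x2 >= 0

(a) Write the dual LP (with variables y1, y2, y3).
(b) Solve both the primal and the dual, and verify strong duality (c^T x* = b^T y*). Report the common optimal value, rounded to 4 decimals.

The standard primal-dual pair for 'max c^T x s.t. A x <= b, x >= 0' is:
  Dual:  min b^T y  s.t.  A^T y >= c,  y >= 0.

So the dual LP is:
  minimize  11y1 + 4y2 + 23y3
  subject to:
    y1 + 3y3 >= 2
    y2 + y3 >= 1
    y1, y2, y3 >= 0

Solving the primal: x* = (6.3333, 4).
  primal value c^T x* = 16.6667.
Solving the dual: y* = (0, 0.3333, 0.6667).
  dual value b^T y* = 16.6667.
Strong duality: c^T x* = b^T y*. Confirmed.

16.6667


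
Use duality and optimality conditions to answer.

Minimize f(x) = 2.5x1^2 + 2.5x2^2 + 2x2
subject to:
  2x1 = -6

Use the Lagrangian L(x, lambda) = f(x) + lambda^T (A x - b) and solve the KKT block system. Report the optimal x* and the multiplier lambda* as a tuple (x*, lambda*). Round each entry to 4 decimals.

Form the Lagrangian:
  L(x, lambda) = (1/2) x^T Q x + c^T x + lambda^T (A x - b)
Stationarity (grad_x L = 0): Q x + c + A^T lambda = 0.
Primal feasibility: A x = b.

This gives the KKT block system:
  [ Q   A^T ] [ x     ]   [-c ]
  [ A    0  ] [ lambda ] = [ b ]

Solving the linear system:
  x*      = (-3, -0.4)
  lambda* = (7.5)
  f(x*)   = 22.1

x* = (-3, -0.4), lambda* = (7.5)


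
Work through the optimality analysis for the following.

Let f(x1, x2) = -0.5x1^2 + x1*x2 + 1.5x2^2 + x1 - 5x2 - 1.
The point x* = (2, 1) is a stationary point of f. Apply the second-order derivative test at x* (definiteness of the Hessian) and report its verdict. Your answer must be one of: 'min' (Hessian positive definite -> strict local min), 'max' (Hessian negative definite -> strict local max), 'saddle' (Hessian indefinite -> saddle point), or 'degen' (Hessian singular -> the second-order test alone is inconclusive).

Compute the Hessian H = grad^2 f:
  H = [[-1, 1], [1, 3]]
Verify stationarity: grad f(x*) = H x* + g = (0, 0).
Eigenvalues of H: -1.2361, 3.2361.
Eigenvalues have mixed signs, so H is indefinite -> x* is a saddle point.

saddle


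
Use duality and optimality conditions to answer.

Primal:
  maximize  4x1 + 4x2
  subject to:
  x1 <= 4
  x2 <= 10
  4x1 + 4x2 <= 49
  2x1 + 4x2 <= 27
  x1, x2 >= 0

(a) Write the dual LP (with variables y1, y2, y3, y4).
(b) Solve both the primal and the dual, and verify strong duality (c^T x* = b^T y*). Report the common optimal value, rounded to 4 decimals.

The standard primal-dual pair for 'max c^T x s.t. A x <= b, x >= 0' is:
  Dual:  min b^T y  s.t.  A^T y >= c,  y >= 0.

So the dual LP is:
  minimize  4y1 + 10y2 + 49y3 + 27y4
  subject to:
    y1 + 4y3 + 2y4 >= 4
    y2 + 4y3 + 4y4 >= 4
    y1, y2, y3, y4 >= 0

Solving the primal: x* = (4, 4.75).
  primal value c^T x* = 35.
Solving the dual: y* = (2, 0, 0, 1).
  dual value b^T y* = 35.
Strong duality: c^T x* = b^T y*. Confirmed.

35


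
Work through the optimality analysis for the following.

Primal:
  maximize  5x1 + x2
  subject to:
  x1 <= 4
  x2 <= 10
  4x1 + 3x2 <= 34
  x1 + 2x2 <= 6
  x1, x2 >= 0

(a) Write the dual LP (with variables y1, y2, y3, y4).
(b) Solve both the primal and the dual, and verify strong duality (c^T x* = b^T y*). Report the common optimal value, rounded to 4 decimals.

The standard primal-dual pair for 'max c^T x s.t. A x <= b, x >= 0' is:
  Dual:  min b^T y  s.t.  A^T y >= c,  y >= 0.

So the dual LP is:
  minimize  4y1 + 10y2 + 34y3 + 6y4
  subject to:
    y1 + 4y3 + y4 >= 5
    y2 + 3y3 + 2y4 >= 1
    y1, y2, y3, y4 >= 0

Solving the primal: x* = (4, 1).
  primal value c^T x* = 21.
Solving the dual: y* = (4.5, 0, 0, 0.5).
  dual value b^T y* = 21.
Strong duality: c^T x* = b^T y*. Confirmed.

21


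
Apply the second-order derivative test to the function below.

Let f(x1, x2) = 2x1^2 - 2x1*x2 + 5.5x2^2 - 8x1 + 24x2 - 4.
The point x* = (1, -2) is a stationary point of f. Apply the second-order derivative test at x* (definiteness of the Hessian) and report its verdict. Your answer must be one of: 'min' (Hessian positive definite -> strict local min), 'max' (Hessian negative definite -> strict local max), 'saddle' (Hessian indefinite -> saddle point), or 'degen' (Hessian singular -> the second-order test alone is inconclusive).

Compute the Hessian H = grad^2 f:
  H = [[4, -2], [-2, 11]]
Verify stationarity: grad f(x*) = H x* + g = (0, 0).
Eigenvalues of H: 3.4689, 11.5311.
Both eigenvalues > 0, so H is positive definite -> x* is a strict local min.

min


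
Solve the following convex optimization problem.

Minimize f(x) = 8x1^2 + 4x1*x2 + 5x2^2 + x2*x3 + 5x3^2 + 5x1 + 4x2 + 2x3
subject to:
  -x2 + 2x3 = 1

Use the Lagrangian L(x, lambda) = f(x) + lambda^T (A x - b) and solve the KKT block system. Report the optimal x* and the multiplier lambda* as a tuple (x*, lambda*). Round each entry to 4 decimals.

Form the Lagrangian:
  L(x, lambda) = (1/2) x^T Q x + c^T x + lambda^T (A x - b)
Stationarity (grad_x L = 0): Q x + c + A^T lambda = 0.
Primal feasibility: A x = b.

This gives the KKT block system:
  [ Q   A^T ] [ x     ]   [-c ]
  [ A    0  ] [ lambda ] = [ b ]

Solving the linear system:
  x*      = (-0.1775, -0.54, 0.23)
  lambda* = (-1.88)
  f(x*)   = -0.3538

x* = (-0.1775, -0.54, 0.23), lambda* = (-1.88)


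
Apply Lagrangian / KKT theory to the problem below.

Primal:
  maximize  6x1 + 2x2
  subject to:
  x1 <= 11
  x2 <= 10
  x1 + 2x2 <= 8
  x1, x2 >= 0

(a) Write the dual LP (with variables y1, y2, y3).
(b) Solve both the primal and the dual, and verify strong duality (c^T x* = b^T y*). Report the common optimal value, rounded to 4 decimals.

The standard primal-dual pair for 'max c^T x s.t. A x <= b, x >= 0' is:
  Dual:  min b^T y  s.t.  A^T y >= c,  y >= 0.

So the dual LP is:
  minimize  11y1 + 10y2 + 8y3
  subject to:
    y1 + y3 >= 6
    y2 + 2y3 >= 2
    y1, y2, y3 >= 0

Solving the primal: x* = (8, 0).
  primal value c^T x* = 48.
Solving the dual: y* = (0, 0, 6).
  dual value b^T y* = 48.
Strong duality: c^T x* = b^T y*. Confirmed.

48


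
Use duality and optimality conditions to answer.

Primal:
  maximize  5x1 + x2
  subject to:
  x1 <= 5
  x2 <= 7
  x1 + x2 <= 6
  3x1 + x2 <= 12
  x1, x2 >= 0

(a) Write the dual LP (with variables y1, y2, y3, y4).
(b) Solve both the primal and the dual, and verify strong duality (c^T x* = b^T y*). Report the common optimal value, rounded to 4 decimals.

The standard primal-dual pair for 'max c^T x s.t. A x <= b, x >= 0' is:
  Dual:  min b^T y  s.t.  A^T y >= c,  y >= 0.

So the dual LP is:
  minimize  5y1 + 7y2 + 6y3 + 12y4
  subject to:
    y1 + y3 + 3y4 >= 5
    y2 + y3 + y4 >= 1
    y1, y2, y3, y4 >= 0

Solving the primal: x* = (4, 0).
  primal value c^T x* = 20.
Solving the dual: y* = (0, 0, 0, 1.6667).
  dual value b^T y* = 20.
Strong duality: c^T x* = b^T y*. Confirmed.

20


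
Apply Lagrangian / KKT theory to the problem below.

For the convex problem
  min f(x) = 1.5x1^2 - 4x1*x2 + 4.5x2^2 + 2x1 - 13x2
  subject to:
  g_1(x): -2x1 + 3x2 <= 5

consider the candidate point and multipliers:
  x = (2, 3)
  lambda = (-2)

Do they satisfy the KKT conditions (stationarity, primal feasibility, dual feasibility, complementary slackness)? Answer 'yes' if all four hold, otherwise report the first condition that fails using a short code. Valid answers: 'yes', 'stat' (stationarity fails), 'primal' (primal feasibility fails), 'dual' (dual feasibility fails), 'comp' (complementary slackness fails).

Gradient of f: grad f(x) = Q x + c = (-4, 6)
Constraint values g_i(x) = a_i^T x - b_i:
  g_1((2, 3)) = 0
Stationarity residual: grad f(x) + sum_i lambda_i a_i = (0, 0)
  -> stationarity OK
Primal feasibility (all g_i <= 0): OK
Dual feasibility (all lambda_i >= 0): FAILS
Complementary slackness (lambda_i * g_i(x) = 0 for all i): OK

Verdict: the first failing condition is dual_feasibility -> dual.

dual


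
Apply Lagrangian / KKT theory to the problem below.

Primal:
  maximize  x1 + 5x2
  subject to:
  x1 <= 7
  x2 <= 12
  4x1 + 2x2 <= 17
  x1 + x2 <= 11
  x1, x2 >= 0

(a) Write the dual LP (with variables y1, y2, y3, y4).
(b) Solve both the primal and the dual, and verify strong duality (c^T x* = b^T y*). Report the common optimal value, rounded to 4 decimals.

The standard primal-dual pair for 'max c^T x s.t. A x <= b, x >= 0' is:
  Dual:  min b^T y  s.t.  A^T y >= c,  y >= 0.

So the dual LP is:
  minimize  7y1 + 12y2 + 17y3 + 11y4
  subject to:
    y1 + 4y3 + y4 >= 1
    y2 + 2y3 + y4 >= 5
    y1, y2, y3, y4 >= 0

Solving the primal: x* = (0, 8.5).
  primal value c^T x* = 42.5.
Solving the dual: y* = (0, 0, 2.5, 0).
  dual value b^T y* = 42.5.
Strong duality: c^T x* = b^T y*. Confirmed.

42.5


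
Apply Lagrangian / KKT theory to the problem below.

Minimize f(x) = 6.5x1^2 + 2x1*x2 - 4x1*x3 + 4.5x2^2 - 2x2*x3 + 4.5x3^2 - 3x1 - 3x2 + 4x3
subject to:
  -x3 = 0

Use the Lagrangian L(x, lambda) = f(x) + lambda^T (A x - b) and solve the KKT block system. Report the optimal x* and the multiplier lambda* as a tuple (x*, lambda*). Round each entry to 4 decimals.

Form the Lagrangian:
  L(x, lambda) = (1/2) x^T Q x + c^T x + lambda^T (A x - b)
Stationarity (grad_x L = 0): Q x + c + A^T lambda = 0.
Primal feasibility: A x = b.

This gives the KKT block system:
  [ Q   A^T ] [ x     ]   [-c ]
  [ A    0  ] [ lambda ] = [ b ]

Solving the linear system:
  x*      = (0.1858, 0.292, 0)
  lambda* = (2.6726)
  f(x*)   = -0.7168

x* = (0.1858, 0.292, 0), lambda* = (2.6726)


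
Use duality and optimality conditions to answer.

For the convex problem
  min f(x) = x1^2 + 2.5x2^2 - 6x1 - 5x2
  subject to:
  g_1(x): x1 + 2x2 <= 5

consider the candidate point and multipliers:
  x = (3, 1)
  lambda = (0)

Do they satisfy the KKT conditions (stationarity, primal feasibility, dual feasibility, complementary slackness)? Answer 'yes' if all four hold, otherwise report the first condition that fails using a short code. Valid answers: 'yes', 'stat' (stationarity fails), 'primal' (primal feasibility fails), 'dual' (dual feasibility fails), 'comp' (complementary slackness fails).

Gradient of f: grad f(x) = Q x + c = (0, 0)
Constraint values g_i(x) = a_i^T x - b_i:
  g_1((3, 1)) = 0
Stationarity residual: grad f(x) + sum_i lambda_i a_i = (0, 0)
  -> stationarity OK
Primal feasibility (all g_i <= 0): OK
Dual feasibility (all lambda_i >= 0): OK
Complementary slackness (lambda_i * g_i(x) = 0 for all i): OK

Verdict: yes, KKT holds.

yes


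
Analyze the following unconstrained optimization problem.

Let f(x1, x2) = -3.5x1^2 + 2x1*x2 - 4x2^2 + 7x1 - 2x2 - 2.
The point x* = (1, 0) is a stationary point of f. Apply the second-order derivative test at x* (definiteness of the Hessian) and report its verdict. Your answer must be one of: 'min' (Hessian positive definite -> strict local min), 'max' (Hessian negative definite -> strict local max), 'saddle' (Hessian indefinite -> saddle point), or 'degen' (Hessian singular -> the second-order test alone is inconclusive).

Compute the Hessian H = grad^2 f:
  H = [[-7, 2], [2, -8]]
Verify stationarity: grad f(x*) = H x* + g = (0, 0).
Eigenvalues of H: -9.5616, -5.4384.
Both eigenvalues < 0, so H is negative definite -> x* is a strict local max.

max


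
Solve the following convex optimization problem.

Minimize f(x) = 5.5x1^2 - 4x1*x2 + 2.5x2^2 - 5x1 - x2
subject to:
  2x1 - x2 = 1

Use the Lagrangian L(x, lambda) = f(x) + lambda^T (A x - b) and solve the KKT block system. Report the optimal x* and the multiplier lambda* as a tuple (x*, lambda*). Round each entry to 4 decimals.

Form the Lagrangian:
  L(x, lambda) = (1/2) x^T Q x + c^T x + lambda^T (A x - b)
Stationarity (grad_x L = 0): Q x + c + A^T lambda = 0.
Primal feasibility: A x = b.

This gives the KKT block system:
  [ Q   A^T ] [ x     ]   [-c ]
  [ A    0  ] [ lambda ] = [ b ]

Solving the linear system:
  x*      = (0.8667, 0.7333)
  lambda* = (-0.8)
  f(x*)   = -2.1333

x* = (0.8667, 0.7333), lambda* = (-0.8)


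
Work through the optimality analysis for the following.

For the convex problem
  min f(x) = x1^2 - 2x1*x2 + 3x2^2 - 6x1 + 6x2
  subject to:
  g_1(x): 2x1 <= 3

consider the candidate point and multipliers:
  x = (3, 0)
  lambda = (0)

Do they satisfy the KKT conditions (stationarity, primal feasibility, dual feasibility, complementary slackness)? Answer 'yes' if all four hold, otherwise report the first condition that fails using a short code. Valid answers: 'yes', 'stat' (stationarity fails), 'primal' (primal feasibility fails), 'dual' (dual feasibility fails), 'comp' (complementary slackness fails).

Gradient of f: grad f(x) = Q x + c = (0, 0)
Constraint values g_i(x) = a_i^T x - b_i:
  g_1((3, 0)) = 3
Stationarity residual: grad f(x) + sum_i lambda_i a_i = (0, 0)
  -> stationarity OK
Primal feasibility (all g_i <= 0): FAILS
Dual feasibility (all lambda_i >= 0): OK
Complementary slackness (lambda_i * g_i(x) = 0 for all i): OK

Verdict: the first failing condition is primal_feasibility -> primal.

primal


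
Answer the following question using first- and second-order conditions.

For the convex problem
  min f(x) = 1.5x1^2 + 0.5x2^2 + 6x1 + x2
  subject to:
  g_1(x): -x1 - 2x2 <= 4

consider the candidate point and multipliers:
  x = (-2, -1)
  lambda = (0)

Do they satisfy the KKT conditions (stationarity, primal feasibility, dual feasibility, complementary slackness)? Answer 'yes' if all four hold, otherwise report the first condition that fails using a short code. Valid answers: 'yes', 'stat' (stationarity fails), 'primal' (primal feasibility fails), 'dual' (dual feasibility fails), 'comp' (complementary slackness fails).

Gradient of f: grad f(x) = Q x + c = (0, 0)
Constraint values g_i(x) = a_i^T x - b_i:
  g_1((-2, -1)) = 0
Stationarity residual: grad f(x) + sum_i lambda_i a_i = (0, 0)
  -> stationarity OK
Primal feasibility (all g_i <= 0): OK
Dual feasibility (all lambda_i >= 0): OK
Complementary slackness (lambda_i * g_i(x) = 0 for all i): OK

Verdict: yes, KKT holds.

yes


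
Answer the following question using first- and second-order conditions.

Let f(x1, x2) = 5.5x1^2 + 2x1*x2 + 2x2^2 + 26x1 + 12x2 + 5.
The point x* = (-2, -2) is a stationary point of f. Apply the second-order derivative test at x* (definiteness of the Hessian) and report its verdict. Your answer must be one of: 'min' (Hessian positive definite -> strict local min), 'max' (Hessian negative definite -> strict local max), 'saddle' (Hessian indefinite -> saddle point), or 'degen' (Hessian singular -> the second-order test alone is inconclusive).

Compute the Hessian H = grad^2 f:
  H = [[11, 2], [2, 4]]
Verify stationarity: grad f(x*) = H x* + g = (0, 0).
Eigenvalues of H: 3.4689, 11.5311.
Both eigenvalues > 0, so H is positive definite -> x* is a strict local min.

min


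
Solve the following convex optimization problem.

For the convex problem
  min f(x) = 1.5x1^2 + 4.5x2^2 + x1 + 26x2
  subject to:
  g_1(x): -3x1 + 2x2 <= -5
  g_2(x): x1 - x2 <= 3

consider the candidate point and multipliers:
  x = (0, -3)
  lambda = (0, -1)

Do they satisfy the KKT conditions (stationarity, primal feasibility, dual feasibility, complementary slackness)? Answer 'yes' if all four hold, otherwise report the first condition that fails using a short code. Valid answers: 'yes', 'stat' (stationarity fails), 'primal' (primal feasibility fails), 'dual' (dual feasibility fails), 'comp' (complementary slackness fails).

Gradient of f: grad f(x) = Q x + c = (1, -1)
Constraint values g_i(x) = a_i^T x - b_i:
  g_1((0, -3)) = -1
  g_2((0, -3)) = 0
Stationarity residual: grad f(x) + sum_i lambda_i a_i = (0, 0)
  -> stationarity OK
Primal feasibility (all g_i <= 0): OK
Dual feasibility (all lambda_i >= 0): FAILS
Complementary slackness (lambda_i * g_i(x) = 0 for all i): OK

Verdict: the first failing condition is dual_feasibility -> dual.

dual


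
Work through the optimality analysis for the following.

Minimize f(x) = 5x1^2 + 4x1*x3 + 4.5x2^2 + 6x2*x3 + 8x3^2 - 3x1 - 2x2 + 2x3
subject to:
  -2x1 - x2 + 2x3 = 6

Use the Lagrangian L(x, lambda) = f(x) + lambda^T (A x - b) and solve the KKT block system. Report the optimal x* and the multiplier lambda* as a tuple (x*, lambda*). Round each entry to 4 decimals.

Form the Lagrangian:
  L(x, lambda) = (1/2) x^T Q x + c^T x + lambda^T (A x - b)
Stationarity (grad_x L = 0): Q x + c + A^T lambda = 0.
Primal feasibility: A x = b.

This gives the KKT block system:
  [ Q   A^T ] [ x     ]   [-c ]
  [ A    0  ] [ lambda ] = [ b ]

Solving the linear system:
  x*      = (-1.1923, -1.1538, 1.2308)
  lambda* = (-5)
  f(x*)   = 19.1731

x* = (-1.1923, -1.1538, 1.2308), lambda* = (-5)


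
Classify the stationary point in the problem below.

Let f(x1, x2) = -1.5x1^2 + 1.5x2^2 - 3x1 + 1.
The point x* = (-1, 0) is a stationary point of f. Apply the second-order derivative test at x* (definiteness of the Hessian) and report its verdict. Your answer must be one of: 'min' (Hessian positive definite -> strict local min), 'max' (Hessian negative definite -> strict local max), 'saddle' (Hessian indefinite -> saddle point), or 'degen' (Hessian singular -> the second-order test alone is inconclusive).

Compute the Hessian H = grad^2 f:
  H = [[-3, 0], [0, 3]]
Verify stationarity: grad f(x*) = H x* + g = (0, 0).
Eigenvalues of H: -3, 3.
Eigenvalues have mixed signs, so H is indefinite -> x* is a saddle point.

saddle


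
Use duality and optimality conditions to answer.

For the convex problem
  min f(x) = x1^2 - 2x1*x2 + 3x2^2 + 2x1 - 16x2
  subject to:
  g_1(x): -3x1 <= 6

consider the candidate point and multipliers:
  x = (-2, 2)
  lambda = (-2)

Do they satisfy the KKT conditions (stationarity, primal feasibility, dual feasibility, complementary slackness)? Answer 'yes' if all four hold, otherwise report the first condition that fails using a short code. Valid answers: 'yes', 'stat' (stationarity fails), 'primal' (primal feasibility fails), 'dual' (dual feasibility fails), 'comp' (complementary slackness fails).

Gradient of f: grad f(x) = Q x + c = (-6, 0)
Constraint values g_i(x) = a_i^T x - b_i:
  g_1((-2, 2)) = 0
Stationarity residual: grad f(x) + sum_i lambda_i a_i = (0, 0)
  -> stationarity OK
Primal feasibility (all g_i <= 0): OK
Dual feasibility (all lambda_i >= 0): FAILS
Complementary slackness (lambda_i * g_i(x) = 0 for all i): OK

Verdict: the first failing condition is dual_feasibility -> dual.

dual


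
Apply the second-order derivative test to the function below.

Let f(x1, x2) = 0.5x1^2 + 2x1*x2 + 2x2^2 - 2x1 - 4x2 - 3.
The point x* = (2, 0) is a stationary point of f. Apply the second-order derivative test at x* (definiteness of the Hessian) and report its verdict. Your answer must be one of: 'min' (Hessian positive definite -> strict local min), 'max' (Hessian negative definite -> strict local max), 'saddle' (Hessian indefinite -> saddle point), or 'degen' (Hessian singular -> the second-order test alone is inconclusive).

Compute the Hessian H = grad^2 f:
  H = [[1, 2], [2, 4]]
Verify stationarity: grad f(x*) = H x* + g = (0, 0).
Eigenvalues of H: 0, 5.
H has a zero eigenvalue (singular; positive semidefinite but not definite), so H is neither positive definite, negative definite, nor indefinite. The second-order test alone is inconclusive -> degen.
(Indeed, f is constant along the null direction of H through x*, so x* is not a strict local extremum.)

degen


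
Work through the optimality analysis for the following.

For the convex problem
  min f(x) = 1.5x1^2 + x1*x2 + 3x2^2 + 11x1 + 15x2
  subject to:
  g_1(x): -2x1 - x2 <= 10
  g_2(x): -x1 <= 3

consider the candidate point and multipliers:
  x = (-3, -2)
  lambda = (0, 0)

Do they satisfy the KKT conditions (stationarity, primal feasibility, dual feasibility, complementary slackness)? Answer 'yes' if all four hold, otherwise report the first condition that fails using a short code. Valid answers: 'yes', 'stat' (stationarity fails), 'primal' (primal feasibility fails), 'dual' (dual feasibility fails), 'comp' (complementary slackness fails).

Gradient of f: grad f(x) = Q x + c = (0, 0)
Constraint values g_i(x) = a_i^T x - b_i:
  g_1((-3, -2)) = -2
  g_2((-3, -2)) = 0
Stationarity residual: grad f(x) + sum_i lambda_i a_i = (0, 0)
  -> stationarity OK
Primal feasibility (all g_i <= 0): OK
Dual feasibility (all lambda_i >= 0): OK
Complementary slackness (lambda_i * g_i(x) = 0 for all i): OK

Verdict: yes, KKT holds.

yes


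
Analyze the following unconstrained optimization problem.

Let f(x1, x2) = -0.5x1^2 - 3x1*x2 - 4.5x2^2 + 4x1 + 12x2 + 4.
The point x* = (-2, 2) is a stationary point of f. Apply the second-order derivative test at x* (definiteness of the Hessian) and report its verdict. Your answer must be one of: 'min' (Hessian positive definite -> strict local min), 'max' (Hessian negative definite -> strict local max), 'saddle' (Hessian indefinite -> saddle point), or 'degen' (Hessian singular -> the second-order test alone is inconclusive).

Compute the Hessian H = grad^2 f:
  H = [[-1, -3], [-3, -9]]
Verify stationarity: grad f(x*) = H x* + g = (0, 0).
Eigenvalues of H: -10, 0.
H has a zero eigenvalue (singular; negative semidefinite but not definite), so H is neither positive definite, negative definite, nor indefinite. The second-order test alone is inconclusive -> degen.
(Indeed, f is constant along the null direction of H through x*, so x* is not a strict local extremum.)

degen


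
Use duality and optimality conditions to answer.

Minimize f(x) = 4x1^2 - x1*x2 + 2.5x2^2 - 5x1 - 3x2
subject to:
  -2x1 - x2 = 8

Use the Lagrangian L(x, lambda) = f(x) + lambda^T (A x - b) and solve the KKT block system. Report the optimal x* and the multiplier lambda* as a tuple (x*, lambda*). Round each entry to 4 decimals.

Form the Lagrangian:
  L(x, lambda) = (1/2) x^T Q x + c^T x + lambda^T (A x - b)
Stationarity (grad_x L = 0): Q x + c + A^T lambda = 0.
Primal feasibility: A x = b.

This gives the KKT block system:
  [ Q   A^T ] [ x     ]   [-c ]
  [ A    0  ] [ lambda ] = [ b ]

Solving the linear system:
  x*      = (-2.7812, -2.4375)
  lambda* = (-12.4062)
  f(x*)   = 60.2344

x* = (-2.7812, -2.4375), lambda* = (-12.4062)


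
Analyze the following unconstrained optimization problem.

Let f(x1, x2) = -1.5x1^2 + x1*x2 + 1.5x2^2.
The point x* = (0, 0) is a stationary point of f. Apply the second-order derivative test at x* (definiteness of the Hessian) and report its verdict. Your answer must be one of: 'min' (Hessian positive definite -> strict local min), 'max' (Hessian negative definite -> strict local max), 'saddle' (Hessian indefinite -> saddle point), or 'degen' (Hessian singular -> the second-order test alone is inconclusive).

Compute the Hessian H = grad^2 f:
  H = [[-3, 1], [1, 3]]
Verify stationarity: grad f(x*) = H x* + g = (0, 0).
Eigenvalues of H: -3.1623, 3.1623.
Eigenvalues have mixed signs, so H is indefinite -> x* is a saddle point.

saddle


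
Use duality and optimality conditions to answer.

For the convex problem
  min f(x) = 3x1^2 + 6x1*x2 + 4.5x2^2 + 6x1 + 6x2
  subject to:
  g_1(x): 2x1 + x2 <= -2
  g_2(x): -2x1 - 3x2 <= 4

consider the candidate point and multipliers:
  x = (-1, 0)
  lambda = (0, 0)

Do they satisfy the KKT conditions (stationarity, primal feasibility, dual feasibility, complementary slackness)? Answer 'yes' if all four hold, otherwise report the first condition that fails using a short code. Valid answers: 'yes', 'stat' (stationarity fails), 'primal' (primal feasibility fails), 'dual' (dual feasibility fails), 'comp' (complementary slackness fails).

Gradient of f: grad f(x) = Q x + c = (0, 0)
Constraint values g_i(x) = a_i^T x - b_i:
  g_1((-1, 0)) = 0
  g_2((-1, 0)) = -2
Stationarity residual: grad f(x) + sum_i lambda_i a_i = (0, 0)
  -> stationarity OK
Primal feasibility (all g_i <= 0): OK
Dual feasibility (all lambda_i >= 0): OK
Complementary slackness (lambda_i * g_i(x) = 0 for all i): OK

Verdict: yes, KKT holds.

yes


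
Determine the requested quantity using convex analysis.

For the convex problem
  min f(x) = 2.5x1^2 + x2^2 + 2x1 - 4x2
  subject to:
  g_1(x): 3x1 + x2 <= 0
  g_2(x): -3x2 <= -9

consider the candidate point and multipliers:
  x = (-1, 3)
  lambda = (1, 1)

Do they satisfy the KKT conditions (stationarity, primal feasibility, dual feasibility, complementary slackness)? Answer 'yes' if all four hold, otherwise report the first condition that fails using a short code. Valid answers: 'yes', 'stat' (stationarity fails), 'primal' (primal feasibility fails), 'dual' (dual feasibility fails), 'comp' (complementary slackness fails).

Gradient of f: grad f(x) = Q x + c = (-3, 2)
Constraint values g_i(x) = a_i^T x - b_i:
  g_1((-1, 3)) = 0
  g_2((-1, 3)) = 0
Stationarity residual: grad f(x) + sum_i lambda_i a_i = (0, 0)
  -> stationarity OK
Primal feasibility (all g_i <= 0): OK
Dual feasibility (all lambda_i >= 0): OK
Complementary slackness (lambda_i * g_i(x) = 0 for all i): OK

Verdict: yes, KKT holds.

yes


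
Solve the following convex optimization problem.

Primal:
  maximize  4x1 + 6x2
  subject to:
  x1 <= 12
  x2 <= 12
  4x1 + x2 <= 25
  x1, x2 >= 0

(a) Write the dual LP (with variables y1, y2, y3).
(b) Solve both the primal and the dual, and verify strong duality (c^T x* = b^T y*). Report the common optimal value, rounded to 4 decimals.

The standard primal-dual pair for 'max c^T x s.t. A x <= b, x >= 0' is:
  Dual:  min b^T y  s.t.  A^T y >= c,  y >= 0.

So the dual LP is:
  minimize  12y1 + 12y2 + 25y3
  subject to:
    y1 + 4y3 >= 4
    y2 + y3 >= 6
    y1, y2, y3 >= 0

Solving the primal: x* = (3.25, 12).
  primal value c^T x* = 85.
Solving the dual: y* = (0, 5, 1).
  dual value b^T y* = 85.
Strong duality: c^T x* = b^T y*. Confirmed.

85


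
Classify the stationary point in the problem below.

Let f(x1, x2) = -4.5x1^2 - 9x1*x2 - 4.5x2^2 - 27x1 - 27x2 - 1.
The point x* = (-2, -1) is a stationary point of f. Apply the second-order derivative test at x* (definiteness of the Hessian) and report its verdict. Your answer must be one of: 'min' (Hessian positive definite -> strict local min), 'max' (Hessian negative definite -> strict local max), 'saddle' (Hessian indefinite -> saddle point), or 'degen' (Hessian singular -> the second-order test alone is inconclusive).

Compute the Hessian H = grad^2 f:
  H = [[-9, -9], [-9, -9]]
Verify stationarity: grad f(x*) = H x* + g = (0, 0).
Eigenvalues of H: -18, 0.
H has a zero eigenvalue (singular; negative semidefinite but not definite), so H is neither positive definite, negative definite, nor indefinite. The second-order test alone is inconclusive -> degen.
(Indeed, f is constant along the null direction of H through x*, so x* is not a strict local extremum.)

degen
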